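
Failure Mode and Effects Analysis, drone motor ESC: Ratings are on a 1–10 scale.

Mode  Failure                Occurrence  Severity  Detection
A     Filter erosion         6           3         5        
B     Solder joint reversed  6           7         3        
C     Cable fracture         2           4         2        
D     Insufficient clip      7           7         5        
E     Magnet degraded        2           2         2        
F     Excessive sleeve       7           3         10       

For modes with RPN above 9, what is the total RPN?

RPN = Severity × Occurrence × Detection:
  A: 3 × 6 × 5 = 90
  B: 7 × 6 × 3 = 126
  C: 4 × 2 × 2 = 16
  D: 7 × 7 × 5 = 245
  E: 2 × 2 × 2 = 8
  F: 3 × 7 × 10 = 210
RPN > 9: A (90), B (126), C (16), D (245), F (210).
Sum: 90 + 126 + 16 + 245 + 210 = 687.

687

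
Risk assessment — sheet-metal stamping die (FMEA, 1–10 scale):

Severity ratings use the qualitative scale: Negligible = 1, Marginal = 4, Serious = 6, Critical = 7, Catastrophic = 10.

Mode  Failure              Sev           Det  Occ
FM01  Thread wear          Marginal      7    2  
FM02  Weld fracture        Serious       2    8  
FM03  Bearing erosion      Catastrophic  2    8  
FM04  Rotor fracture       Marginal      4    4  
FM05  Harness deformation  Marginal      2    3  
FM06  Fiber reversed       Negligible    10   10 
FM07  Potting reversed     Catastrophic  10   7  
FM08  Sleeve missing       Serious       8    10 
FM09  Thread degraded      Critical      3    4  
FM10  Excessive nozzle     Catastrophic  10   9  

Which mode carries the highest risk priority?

RPN = Severity × Occurrence × Detection:
  FM01: 4 × 2 × 7 = 56
  FM02: 6 × 8 × 2 = 96
  FM03: 10 × 8 × 2 = 160
  FM04: 4 × 4 × 4 = 64
  FM05: 4 × 3 × 2 = 24
  FM06: 1 × 10 × 10 = 100
  FM07: 10 × 7 × 10 = 700
  FM08: 6 × 10 × 8 = 480
  FM09: 7 × 4 × 3 = 84
  FM10: 10 × 9 × 10 = 900
Highest RPN is 900 → FM10.

FM10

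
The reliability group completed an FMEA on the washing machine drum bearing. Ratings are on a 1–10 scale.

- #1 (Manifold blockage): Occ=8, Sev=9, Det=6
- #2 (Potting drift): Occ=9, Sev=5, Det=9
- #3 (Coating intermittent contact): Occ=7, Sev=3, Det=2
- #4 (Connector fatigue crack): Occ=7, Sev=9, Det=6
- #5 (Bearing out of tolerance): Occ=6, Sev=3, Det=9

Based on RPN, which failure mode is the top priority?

RPN = Severity × Occurrence × Detection:
  #1: 9 × 8 × 6 = 432
  #2: 5 × 9 × 9 = 405
  #3: 3 × 7 × 2 = 42
  #4: 9 × 7 × 6 = 378
  #5: 3 × 6 × 9 = 162
Highest RPN is 432 → #1.

#1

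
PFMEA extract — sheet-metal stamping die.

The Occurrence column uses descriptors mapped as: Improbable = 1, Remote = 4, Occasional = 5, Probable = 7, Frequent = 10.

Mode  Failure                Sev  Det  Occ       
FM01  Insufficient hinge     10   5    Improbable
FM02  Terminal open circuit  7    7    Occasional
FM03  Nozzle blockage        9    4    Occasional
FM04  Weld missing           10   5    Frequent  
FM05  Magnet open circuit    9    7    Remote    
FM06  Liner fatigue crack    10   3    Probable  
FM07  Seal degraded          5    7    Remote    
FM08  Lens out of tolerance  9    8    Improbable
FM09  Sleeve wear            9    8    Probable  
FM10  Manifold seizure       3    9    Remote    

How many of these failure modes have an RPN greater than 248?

3

RPN = Severity × Occurrence × Detection:
  FM01: 10 × 1 × 5 = 50
  FM02: 7 × 5 × 7 = 245
  FM03: 9 × 5 × 4 = 180
  FM04: 10 × 10 × 5 = 500
  FM05: 9 × 4 × 7 = 252
  FM06: 10 × 7 × 3 = 210
  FM07: 5 × 4 × 7 = 140
  FM08: 9 × 1 × 8 = 72
  FM09: 9 × 7 × 8 = 504
  FM10: 3 × 4 × 9 = 108
Modes with RPN > 248: FM04 (500), FM05 (252), FM09 (504) → 3.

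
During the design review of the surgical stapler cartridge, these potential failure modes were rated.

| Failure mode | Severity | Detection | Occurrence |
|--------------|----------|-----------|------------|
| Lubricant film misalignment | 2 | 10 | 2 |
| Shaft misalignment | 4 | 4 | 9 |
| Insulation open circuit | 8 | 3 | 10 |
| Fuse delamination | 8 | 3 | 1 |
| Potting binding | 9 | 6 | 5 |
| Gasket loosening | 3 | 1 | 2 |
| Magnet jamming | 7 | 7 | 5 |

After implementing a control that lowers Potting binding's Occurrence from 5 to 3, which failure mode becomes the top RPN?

RPN = Severity × Occurrence × Detection:
  Lubricant film misalignment: 2 × 2 × 10 = 40
  Shaft misalignment: 4 × 9 × 4 = 144
  Insulation open circuit: 8 × 10 × 3 = 240
  Fuse delamination: 8 × 1 × 3 = 24
  Potting binding: 9 × 5 × 6 = 270
  Gasket loosening: 3 × 2 × 1 = 6
  Magnet jamming: 7 × 5 × 7 = 245
After action: Potting binding → 9 × 3 × 6 = 162.
Revised RPNs: Magnet jamming=245, Insulation open circuit=240, Potting binding=162, Shaft misalignment=144, Lubricant film misalignment=40, Fuse delamination=24, Gasket loosening=6.
Highest is now Magnet jamming (245).

Magnet jamming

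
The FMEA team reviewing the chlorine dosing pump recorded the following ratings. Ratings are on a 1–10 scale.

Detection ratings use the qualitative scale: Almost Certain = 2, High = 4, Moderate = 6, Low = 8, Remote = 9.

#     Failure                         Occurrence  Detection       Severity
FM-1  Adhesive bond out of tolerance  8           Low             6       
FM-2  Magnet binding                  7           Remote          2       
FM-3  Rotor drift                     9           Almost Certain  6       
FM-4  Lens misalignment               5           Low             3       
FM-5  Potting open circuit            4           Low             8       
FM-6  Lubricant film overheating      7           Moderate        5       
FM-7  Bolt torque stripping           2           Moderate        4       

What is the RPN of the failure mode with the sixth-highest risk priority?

108

RPN = Severity × Occurrence × Detection:
  FM-1: 6 × 8 × 8 = 384
  FM-2: 2 × 7 × 9 = 126
  FM-3: 6 × 9 × 2 = 108
  FM-4: 3 × 5 × 8 = 120
  FM-5: 8 × 4 × 8 = 256
  FM-6: 5 × 7 × 6 = 210
  FM-7: 4 × 2 × 6 = 48
Sorted descending: 384, 256, 210, 126, 120, 108, 48.
The sixth-highest RPN is 108 (FM-3).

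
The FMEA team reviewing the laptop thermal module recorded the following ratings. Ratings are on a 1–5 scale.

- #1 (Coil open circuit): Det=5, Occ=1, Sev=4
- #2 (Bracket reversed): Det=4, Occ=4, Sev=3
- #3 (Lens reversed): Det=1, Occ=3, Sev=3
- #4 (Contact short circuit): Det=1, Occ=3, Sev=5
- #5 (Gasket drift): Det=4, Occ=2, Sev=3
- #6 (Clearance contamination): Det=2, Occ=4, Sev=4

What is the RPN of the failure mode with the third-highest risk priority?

24

RPN = Severity × Occurrence × Detection:
  #1: 4 × 1 × 5 = 20
  #2: 3 × 4 × 4 = 48
  #3: 3 × 3 × 1 = 9
  #4: 5 × 3 × 1 = 15
  #5: 3 × 2 × 4 = 24
  #6: 4 × 4 × 2 = 32
Sorted descending: 48, 32, 24, 20, 15, 9.
The third-highest RPN is 24 (#5).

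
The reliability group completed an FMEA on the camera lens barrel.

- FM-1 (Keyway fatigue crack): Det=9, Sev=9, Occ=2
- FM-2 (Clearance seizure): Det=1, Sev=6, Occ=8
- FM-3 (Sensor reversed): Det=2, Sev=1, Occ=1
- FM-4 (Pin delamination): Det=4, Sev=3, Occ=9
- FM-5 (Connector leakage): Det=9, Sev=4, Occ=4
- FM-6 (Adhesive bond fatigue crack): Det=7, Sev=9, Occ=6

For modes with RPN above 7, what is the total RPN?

840

RPN = Severity × Occurrence × Detection:
  FM-1: 9 × 2 × 9 = 162
  FM-2: 6 × 8 × 1 = 48
  FM-3: 1 × 1 × 2 = 2
  FM-4: 3 × 9 × 4 = 108
  FM-5: 4 × 4 × 9 = 144
  FM-6: 9 × 6 × 7 = 378
RPN > 7: FM-1 (162), FM-2 (48), FM-4 (108), FM-5 (144), FM-6 (378).
Sum: 162 + 48 + 108 + 144 + 378 = 840.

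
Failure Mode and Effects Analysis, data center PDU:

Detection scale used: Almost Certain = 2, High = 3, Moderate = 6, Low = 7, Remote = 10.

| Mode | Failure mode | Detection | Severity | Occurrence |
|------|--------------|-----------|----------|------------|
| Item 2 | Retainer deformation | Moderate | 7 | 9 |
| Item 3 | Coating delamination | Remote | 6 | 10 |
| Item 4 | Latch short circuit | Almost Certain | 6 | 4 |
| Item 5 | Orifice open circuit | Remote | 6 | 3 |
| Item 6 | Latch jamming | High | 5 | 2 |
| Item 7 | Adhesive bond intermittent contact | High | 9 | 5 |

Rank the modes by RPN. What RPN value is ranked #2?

378

RPN = Severity × Occurrence × Detection:
  Item 2: 7 × 9 × 6 = 378
  Item 3: 6 × 10 × 10 = 600
  Item 4: 6 × 4 × 2 = 48
  Item 5: 6 × 3 × 10 = 180
  Item 6: 5 × 2 × 3 = 30
  Item 7: 9 × 5 × 3 = 135
Sorted descending: 600, 378, 180, 135, 48, 30.
The second-highest RPN is 378 (Item 2).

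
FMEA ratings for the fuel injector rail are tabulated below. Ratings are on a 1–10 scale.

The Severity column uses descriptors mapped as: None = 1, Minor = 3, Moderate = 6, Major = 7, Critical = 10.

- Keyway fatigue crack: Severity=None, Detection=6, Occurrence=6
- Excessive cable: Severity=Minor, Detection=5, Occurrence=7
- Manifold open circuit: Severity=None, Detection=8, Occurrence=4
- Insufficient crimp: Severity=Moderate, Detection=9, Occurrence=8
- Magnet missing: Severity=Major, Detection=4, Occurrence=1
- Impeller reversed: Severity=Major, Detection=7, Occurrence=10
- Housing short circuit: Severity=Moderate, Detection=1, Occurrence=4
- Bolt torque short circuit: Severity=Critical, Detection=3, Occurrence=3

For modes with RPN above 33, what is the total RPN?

1153

RPN = Severity × Occurrence × Detection:
  Keyway fatigue crack: 1 × 6 × 6 = 36
  Excessive cable: 3 × 7 × 5 = 105
  Manifold open circuit: 1 × 4 × 8 = 32
  Insufficient crimp: 6 × 8 × 9 = 432
  Magnet missing: 7 × 1 × 4 = 28
  Impeller reversed: 7 × 10 × 7 = 490
  Housing short circuit: 6 × 4 × 1 = 24
  Bolt torque short circuit: 10 × 3 × 3 = 90
RPN > 33: Keyway fatigue crack (36), Excessive cable (105), Insufficient crimp (432), Impeller reversed (490), Bolt torque short circuit (90).
Sum: 36 + 105 + 432 + 490 + 90 = 1153.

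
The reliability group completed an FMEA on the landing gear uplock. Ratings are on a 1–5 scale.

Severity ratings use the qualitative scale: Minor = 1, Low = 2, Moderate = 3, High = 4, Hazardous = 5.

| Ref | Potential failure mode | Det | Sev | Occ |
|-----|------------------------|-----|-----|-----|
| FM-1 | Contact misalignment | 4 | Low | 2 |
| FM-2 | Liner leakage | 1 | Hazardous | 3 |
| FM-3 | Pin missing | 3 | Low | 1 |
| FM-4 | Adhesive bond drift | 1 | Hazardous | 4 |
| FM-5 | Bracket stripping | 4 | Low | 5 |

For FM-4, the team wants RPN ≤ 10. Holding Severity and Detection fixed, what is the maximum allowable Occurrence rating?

FM-4: S=5, O=4, D=1 → current RPN = 20.
Fixed product = 5. Need 5 × O ≤ 10, so O ≤ 10/5 = 2.00.
Maximum integer Occurrence rating = 2 (gives RPN 10; O=3 would give 15 > 10).

2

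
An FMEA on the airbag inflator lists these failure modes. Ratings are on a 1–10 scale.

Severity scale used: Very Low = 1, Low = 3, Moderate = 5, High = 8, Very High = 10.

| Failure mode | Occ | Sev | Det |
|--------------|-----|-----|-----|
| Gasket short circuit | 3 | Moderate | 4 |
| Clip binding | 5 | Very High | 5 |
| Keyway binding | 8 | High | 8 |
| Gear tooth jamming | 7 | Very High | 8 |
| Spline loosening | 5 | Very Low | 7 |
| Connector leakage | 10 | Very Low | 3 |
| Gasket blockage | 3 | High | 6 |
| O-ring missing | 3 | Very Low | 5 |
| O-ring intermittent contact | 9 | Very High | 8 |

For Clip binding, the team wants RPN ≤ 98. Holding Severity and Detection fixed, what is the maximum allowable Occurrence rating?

Clip binding: S=10, O=5, D=5 → current RPN = 250.
Fixed product = 50. Need 50 × O ≤ 98, so O ≤ 98/50 = 1.96.
Maximum integer Occurrence rating = 1 (gives RPN 50; O=2 would give 100 > 98).

1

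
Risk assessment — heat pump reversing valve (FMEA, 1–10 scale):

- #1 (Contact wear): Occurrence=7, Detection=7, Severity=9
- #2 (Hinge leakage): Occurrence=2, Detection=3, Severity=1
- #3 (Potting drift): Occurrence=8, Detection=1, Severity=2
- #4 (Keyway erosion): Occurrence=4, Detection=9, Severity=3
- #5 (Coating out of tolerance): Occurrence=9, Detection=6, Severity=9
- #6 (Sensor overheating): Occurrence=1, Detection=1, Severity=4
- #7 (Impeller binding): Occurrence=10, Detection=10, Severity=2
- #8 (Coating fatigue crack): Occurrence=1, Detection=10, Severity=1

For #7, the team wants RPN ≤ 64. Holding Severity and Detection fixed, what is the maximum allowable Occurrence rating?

#7: S=2, O=10, D=10 → current RPN = 200.
Fixed product = 20. Need 20 × O ≤ 64, so O ≤ 64/20 = 3.20.
Maximum integer Occurrence rating = 3 (gives RPN 60; O=4 would give 80 > 64).

3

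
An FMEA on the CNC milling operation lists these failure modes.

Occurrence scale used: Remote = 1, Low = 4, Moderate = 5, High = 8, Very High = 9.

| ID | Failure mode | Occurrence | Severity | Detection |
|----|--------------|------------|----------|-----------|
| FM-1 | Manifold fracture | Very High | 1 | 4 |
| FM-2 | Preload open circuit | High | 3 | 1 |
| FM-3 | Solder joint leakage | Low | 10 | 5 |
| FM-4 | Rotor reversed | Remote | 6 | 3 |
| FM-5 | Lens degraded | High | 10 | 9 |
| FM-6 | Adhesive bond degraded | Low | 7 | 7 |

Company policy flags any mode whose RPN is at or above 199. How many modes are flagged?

RPN = Severity × Occurrence × Detection:
  FM-1: 1 × 9 × 4 = 36
  FM-2: 3 × 8 × 1 = 24
  FM-3: 10 × 4 × 5 = 200
  FM-4: 6 × 1 × 3 = 18
  FM-5: 10 × 8 × 9 = 720
  FM-6: 7 × 4 × 7 = 196
Modes with RPN ≥ 199: FM-3 (200), FM-5 (720) → 2.

2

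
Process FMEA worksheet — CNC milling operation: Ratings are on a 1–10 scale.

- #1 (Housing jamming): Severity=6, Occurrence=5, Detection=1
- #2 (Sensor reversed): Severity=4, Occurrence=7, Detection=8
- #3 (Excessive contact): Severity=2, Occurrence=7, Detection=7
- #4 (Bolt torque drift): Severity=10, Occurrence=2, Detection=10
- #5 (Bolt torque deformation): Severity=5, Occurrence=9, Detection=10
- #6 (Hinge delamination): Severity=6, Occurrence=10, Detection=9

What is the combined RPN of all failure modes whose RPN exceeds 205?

RPN = Severity × Occurrence × Detection:
  #1: 6 × 5 × 1 = 30
  #2: 4 × 7 × 8 = 224
  #3: 2 × 7 × 7 = 98
  #4: 10 × 2 × 10 = 200
  #5: 5 × 9 × 10 = 450
  #6: 6 × 10 × 9 = 540
RPN > 205: #2 (224), #5 (450), #6 (540).
Sum: 224 + 450 + 540 = 1214.

1214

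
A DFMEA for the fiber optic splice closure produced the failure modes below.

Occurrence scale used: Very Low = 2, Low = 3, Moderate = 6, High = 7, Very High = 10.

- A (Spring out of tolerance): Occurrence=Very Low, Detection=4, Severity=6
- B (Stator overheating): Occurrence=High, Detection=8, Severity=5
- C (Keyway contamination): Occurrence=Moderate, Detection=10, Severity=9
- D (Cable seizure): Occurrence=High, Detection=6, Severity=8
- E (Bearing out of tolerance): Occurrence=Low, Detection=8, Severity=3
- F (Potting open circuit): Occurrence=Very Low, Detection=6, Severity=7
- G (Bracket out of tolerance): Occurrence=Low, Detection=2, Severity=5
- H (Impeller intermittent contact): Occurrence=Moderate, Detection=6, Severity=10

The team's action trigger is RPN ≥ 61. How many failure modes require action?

RPN = Severity × Occurrence × Detection:
  A: 6 × 2 × 4 = 48
  B: 5 × 7 × 8 = 280
  C: 9 × 6 × 10 = 540
  D: 8 × 7 × 6 = 336
  E: 3 × 3 × 8 = 72
  F: 7 × 2 × 6 = 84
  G: 5 × 3 × 2 = 30
  H: 10 × 6 × 6 = 360
Modes with RPN ≥ 61: B (280), C (540), D (336), E (72), F (84), H (360) → 6.

6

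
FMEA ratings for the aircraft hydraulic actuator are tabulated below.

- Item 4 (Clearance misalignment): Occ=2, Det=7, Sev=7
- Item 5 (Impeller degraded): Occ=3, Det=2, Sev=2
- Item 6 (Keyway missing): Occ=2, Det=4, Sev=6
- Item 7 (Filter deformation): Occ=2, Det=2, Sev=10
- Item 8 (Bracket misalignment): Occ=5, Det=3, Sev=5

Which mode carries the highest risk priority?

Item 4

RPN = Severity × Occurrence × Detection:
  Item 4: 7 × 2 × 7 = 98
  Item 5: 2 × 3 × 2 = 12
  Item 6: 6 × 2 × 4 = 48
  Item 7: 10 × 2 × 2 = 40
  Item 8: 5 × 5 × 3 = 75
Highest RPN is 98 → Item 4.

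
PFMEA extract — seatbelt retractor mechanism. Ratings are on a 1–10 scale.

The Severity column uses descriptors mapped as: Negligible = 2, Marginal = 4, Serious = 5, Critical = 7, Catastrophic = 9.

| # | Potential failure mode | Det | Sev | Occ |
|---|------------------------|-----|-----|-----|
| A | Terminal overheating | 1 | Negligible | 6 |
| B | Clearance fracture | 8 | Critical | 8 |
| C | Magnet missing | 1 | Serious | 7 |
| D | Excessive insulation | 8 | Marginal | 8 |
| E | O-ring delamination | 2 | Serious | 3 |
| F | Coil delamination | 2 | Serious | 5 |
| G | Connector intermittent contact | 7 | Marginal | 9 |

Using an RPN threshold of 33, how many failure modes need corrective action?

5

RPN = Severity × Occurrence × Detection:
  A: 2 × 6 × 1 = 12
  B: 7 × 8 × 8 = 448
  C: 5 × 7 × 1 = 35
  D: 4 × 8 × 8 = 256
  E: 5 × 3 × 2 = 30
  F: 5 × 5 × 2 = 50
  G: 4 × 9 × 7 = 252
Modes with RPN ≥ 33: B (448), C (35), D (256), F (50), G (252) → 5.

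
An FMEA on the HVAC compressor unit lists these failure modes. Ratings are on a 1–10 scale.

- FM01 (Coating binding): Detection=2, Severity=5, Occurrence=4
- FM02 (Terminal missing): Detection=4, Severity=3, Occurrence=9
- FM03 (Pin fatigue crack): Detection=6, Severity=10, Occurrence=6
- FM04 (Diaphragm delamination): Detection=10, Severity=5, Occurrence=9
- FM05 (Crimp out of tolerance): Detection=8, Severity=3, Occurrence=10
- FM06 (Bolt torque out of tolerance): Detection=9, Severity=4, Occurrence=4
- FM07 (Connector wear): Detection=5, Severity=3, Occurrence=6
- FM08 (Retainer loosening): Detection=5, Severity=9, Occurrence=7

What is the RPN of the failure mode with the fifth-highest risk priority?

RPN = Severity × Occurrence × Detection:
  FM01: 5 × 4 × 2 = 40
  FM02: 3 × 9 × 4 = 108
  FM03: 10 × 6 × 6 = 360
  FM04: 5 × 9 × 10 = 450
  FM05: 3 × 10 × 8 = 240
  FM06: 4 × 4 × 9 = 144
  FM07: 3 × 6 × 5 = 90
  FM08: 9 × 7 × 5 = 315
Sorted descending: 450, 360, 315, 240, 144, 108, 90, 40.
The fifth-highest RPN is 144 (FM06).

144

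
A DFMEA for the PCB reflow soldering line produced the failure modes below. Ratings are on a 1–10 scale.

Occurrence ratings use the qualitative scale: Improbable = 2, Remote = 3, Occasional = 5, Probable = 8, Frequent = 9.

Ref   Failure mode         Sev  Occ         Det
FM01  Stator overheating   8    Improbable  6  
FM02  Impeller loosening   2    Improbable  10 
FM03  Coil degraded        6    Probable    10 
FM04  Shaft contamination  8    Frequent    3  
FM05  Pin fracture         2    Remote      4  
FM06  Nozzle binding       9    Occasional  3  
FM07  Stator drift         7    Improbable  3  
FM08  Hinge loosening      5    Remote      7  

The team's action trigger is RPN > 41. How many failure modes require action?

6

RPN = Severity × Occurrence × Detection:
  FM01: 8 × 2 × 6 = 96
  FM02: 2 × 2 × 10 = 40
  FM03: 6 × 8 × 10 = 480
  FM04: 8 × 9 × 3 = 216
  FM05: 2 × 3 × 4 = 24
  FM06: 9 × 5 × 3 = 135
  FM07: 7 × 2 × 3 = 42
  FM08: 5 × 3 × 7 = 105
Modes with RPN > 41: FM01 (96), FM03 (480), FM04 (216), FM06 (135), FM07 (42), FM08 (105) → 6.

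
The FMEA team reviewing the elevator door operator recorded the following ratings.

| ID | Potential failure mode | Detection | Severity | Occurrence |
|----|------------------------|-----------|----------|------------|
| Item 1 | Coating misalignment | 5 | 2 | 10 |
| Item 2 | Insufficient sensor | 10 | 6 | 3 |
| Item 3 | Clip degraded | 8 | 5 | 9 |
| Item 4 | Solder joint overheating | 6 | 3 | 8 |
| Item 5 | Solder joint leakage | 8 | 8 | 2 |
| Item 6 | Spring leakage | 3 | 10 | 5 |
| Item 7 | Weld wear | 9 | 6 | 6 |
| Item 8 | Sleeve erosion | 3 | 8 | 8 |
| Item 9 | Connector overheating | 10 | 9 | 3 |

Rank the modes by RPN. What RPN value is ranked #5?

180

RPN = Severity × Occurrence × Detection:
  Item 1: 2 × 10 × 5 = 100
  Item 2: 6 × 3 × 10 = 180
  Item 3: 5 × 9 × 8 = 360
  Item 4: 3 × 8 × 6 = 144
  Item 5: 8 × 2 × 8 = 128
  Item 6: 10 × 5 × 3 = 150
  Item 7: 6 × 6 × 9 = 324
  Item 8: 8 × 8 × 3 = 192
  Item 9: 9 × 3 × 10 = 270
Sorted descending: 360, 324, 270, 192, 180, 150, 144, 128, 100.
The fifth-highest RPN is 180 (Item 2).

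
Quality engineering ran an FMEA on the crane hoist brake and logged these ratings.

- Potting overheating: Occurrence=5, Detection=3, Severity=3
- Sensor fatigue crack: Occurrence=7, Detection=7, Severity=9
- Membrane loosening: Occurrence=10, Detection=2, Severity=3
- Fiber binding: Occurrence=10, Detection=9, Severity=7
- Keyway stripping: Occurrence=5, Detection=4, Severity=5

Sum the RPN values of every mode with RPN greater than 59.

1231

RPN = Severity × Occurrence × Detection:
  Potting overheating: 3 × 5 × 3 = 45
  Sensor fatigue crack: 9 × 7 × 7 = 441
  Membrane loosening: 3 × 10 × 2 = 60
  Fiber binding: 7 × 10 × 9 = 630
  Keyway stripping: 5 × 5 × 4 = 100
RPN > 59: Sensor fatigue crack (441), Membrane loosening (60), Fiber binding (630), Keyway stripping (100).
Sum: 441 + 60 + 630 + 100 = 1231.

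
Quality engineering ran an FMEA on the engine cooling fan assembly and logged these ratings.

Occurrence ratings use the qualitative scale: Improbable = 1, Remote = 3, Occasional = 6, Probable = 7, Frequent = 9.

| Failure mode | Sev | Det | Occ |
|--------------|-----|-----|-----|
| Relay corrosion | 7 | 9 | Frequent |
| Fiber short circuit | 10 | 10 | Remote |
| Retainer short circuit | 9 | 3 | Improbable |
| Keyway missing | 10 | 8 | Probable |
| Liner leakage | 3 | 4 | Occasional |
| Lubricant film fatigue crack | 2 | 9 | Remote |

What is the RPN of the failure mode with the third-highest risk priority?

300

RPN = Severity × Occurrence × Detection:
  Relay corrosion: 7 × 9 × 9 = 567
  Fiber short circuit: 10 × 3 × 10 = 300
  Retainer short circuit: 9 × 1 × 3 = 27
  Keyway missing: 10 × 7 × 8 = 560
  Liner leakage: 3 × 6 × 4 = 72
  Lubricant film fatigue crack: 2 × 3 × 9 = 54
Sorted descending: 567, 560, 300, 72, 54, 27.
The third-highest RPN is 300 (Fiber short circuit).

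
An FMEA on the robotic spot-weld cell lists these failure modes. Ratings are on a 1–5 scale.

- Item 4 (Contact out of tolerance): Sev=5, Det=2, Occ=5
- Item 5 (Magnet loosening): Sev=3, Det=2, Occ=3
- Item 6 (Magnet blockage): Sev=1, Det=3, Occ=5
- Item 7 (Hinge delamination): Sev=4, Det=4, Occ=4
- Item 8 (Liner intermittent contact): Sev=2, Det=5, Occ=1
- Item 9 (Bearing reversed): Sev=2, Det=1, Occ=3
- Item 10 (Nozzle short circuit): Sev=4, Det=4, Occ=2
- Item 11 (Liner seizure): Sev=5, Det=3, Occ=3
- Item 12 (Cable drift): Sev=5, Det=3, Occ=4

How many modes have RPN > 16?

6

RPN = Severity × Occurrence × Detection:
  Item 4: 5 × 5 × 2 = 50
  Item 5: 3 × 3 × 2 = 18
  Item 6: 1 × 5 × 3 = 15
  Item 7: 4 × 4 × 4 = 64
  Item 8: 2 × 1 × 5 = 10
  Item 9: 2 × 3 × 1 = 6
  Item 10: 4 × 2 × 4 = 32
  Item 11: 5 × 3 × 3 = 45
  Item 12: 5 × 4 × 3 = 60
Modes with RPN > 16: Item 4 (50), Item 5 (18), Item 7 (64), Item 10 (32), Item 11 (45), Item 12 (60) → 6.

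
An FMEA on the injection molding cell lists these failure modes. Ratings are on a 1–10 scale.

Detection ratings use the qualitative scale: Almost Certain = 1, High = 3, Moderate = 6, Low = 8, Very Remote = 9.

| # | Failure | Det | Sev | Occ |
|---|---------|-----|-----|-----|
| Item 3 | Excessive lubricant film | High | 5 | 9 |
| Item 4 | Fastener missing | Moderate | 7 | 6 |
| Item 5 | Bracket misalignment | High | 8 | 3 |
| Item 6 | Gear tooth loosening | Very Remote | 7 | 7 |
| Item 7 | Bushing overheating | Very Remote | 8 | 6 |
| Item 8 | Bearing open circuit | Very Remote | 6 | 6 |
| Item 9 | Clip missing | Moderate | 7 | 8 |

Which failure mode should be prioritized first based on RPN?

RPN = Severity × Occurrence × Detection:
  Item 3: 5 × 9 × 3 = 135
  Item 4: 7 × 6 × 6 = 252
  Item 5: 8 × 3 × 3 = 72
  Item 6: 7 × 7 × 9 = 441
  Item 7: 8 × 6 × 9 = 432
  Item 8: 6 × 6 × 9 = 324
  Item 9: 7 × 8 × 6 = 336
Highest RPN is 441 → Item 6.

Item 6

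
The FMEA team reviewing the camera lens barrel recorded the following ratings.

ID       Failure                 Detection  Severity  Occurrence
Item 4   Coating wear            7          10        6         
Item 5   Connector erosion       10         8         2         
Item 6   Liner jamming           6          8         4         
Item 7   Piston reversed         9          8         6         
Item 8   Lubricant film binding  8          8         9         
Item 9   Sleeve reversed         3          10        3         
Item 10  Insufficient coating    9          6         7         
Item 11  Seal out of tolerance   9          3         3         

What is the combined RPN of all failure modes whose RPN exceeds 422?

RPN = Severity × Occurrence × Detection:
  Item 4: 10 × 6 × 7 = 420
  Item 5: 8 × 2 × 10 = 160
  Item 6: 8 × 4 × 6 = 192
  Item 7: 8 × 6 × 9 = 432
  Item 8: 8 × 9 × 8 = 576
  Item 9: 10 × 3 × 3 = 90
  Item 10: 6 × 7 × 9 = 378
  Item 11: 3 × 3 × 9 = 81
RPN > 422: Item 7 (432), Item 8 (576).
Sum: 432 + 576 = 1008.

1008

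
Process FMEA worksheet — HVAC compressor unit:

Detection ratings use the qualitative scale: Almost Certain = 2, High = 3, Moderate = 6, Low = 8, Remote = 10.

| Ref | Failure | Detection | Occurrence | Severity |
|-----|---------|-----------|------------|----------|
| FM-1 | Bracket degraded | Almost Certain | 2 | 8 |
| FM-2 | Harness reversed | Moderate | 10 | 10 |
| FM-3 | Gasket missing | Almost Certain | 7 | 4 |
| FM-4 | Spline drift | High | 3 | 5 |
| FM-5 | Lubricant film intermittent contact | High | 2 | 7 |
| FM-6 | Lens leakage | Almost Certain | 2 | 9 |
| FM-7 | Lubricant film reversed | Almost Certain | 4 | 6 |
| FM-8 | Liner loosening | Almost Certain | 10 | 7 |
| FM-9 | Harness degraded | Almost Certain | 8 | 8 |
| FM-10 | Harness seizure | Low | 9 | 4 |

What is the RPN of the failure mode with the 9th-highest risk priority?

RPN = Severity × Occurrence × Detection:
  FM-1: 8 × 2 × 2 = 32
  FM-2: 10 × 10 × 6 = 600
  FM-3: 4 × 7 × 2 = 56
  FM-4: 5 × 3 × 3 = 45
  FM-5: 7 × 2 × 3 = 42
  FM-6: 9 × 2 × 2 = 36
  FM-7: 6 × 4 × 2 = 48
  FM-8: 7 × 10 × 2 = 140
  FM-9: 8 × 8 × 2 = 128
  FM-10: 4 × 9 × 8 = 288
Sorted descending: 600, 288, 140, 128, 56, 48, 45, 42, 36, 32.
The 9th-highest RPN is 36 (FM-6).

36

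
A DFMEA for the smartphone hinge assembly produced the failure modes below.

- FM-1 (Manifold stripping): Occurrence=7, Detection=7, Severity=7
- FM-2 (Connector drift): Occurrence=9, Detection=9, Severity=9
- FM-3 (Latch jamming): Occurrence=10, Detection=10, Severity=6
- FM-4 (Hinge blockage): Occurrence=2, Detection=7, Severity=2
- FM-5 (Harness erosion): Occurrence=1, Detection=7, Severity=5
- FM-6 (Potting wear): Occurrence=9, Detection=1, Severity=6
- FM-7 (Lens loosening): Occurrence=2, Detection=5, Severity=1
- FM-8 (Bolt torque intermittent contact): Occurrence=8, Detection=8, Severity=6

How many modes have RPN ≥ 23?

7

RPN = Severity × Occurrence × Detection:
  FM-1: 7 × 7 × 7 = 343
  FM-2: 9 × 9 × 9 = 729
  FM-3: 6 × 10 × 10 = 600
  FM-4: 2 × 2 × 7 = 28
  FM-5: 5 × 1 × 7 = 35
  FM-6: 6 × 9 × 1 = 54
  FM-7: 1 × 2 × 5 = 10
  FM-8: 6 × 8 × 8 = 384
Modes with RPN ≥ 23: FM-1 (343), FM-2 (729), FM-3 (600), FM-4 (28), FM-5 (35), FM-6 (54), FM-8 (384) → 7.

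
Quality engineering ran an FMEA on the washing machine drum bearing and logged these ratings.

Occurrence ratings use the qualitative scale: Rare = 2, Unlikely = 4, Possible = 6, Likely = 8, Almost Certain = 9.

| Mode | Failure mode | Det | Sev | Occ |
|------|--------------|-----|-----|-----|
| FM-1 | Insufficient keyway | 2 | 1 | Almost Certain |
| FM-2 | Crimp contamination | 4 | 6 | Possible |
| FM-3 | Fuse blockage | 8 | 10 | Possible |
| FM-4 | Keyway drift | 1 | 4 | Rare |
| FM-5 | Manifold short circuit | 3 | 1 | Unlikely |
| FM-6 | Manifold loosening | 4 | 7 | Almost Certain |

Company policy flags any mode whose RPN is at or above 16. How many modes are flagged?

RPN = Severity × Occurrence × Detection:
  FM-1: 1 × 9 × 2 = 18
  FM-2: 6 × 6 × 4 = 144
  FM-3: 10 × 6 × 8 = 480
  FM-4: 4 × 2 × 1 = 8
  FM-5: 1 × 4 × 3 = 12
  FM-6: 7 × 9 × 4 = 252
Modes with RPN ≥ 16: FM-1 (18), FM-2 (144), FM-3 (480), FM-6 (252) → 4.

4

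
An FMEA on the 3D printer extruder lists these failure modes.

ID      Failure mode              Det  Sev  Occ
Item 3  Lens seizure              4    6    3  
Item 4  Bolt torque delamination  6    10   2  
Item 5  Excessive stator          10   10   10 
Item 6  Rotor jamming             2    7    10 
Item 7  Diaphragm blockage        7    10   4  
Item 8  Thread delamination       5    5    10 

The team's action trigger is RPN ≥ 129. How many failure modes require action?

4

RPN = Severity × Occurrence × Detection:
  Item 3: 6 × 3 × 4 = 72
  Item 4: 10 × 2 × 6 = 120
  Item 5: 10 × 10 × 10 = 1000
  Item 6: 7 × 10 × 2 = 140
  Item 7: 10 × 4 × 7 = 280
  Item 8: 5 × 10 × 5 = 250
Modes with RPN ≥ 129: Item 5 (1000), Item 6 (140), Item 7 (280), Item 8 (250) → 4.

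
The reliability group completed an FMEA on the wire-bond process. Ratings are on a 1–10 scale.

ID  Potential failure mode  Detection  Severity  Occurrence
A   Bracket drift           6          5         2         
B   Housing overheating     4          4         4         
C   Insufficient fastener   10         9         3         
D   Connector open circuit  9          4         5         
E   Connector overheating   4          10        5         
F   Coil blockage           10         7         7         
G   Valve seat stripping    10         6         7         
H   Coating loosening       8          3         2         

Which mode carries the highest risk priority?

F

RPN = Severity × Occurrence × Detection:
  A: 5 × 2 × 6 = 60
  B: 4 × 4 × 4 = 64
  C: 9 × 3 × 10 = 270
  D: 4 × 5 × 9 = 180
  E: 10 × 5 × 4 = 200
  F: 7 × 7 × 10 = 490
  G: 6 × 7 × 10 = 420
  H: 3 × 2 × 8 = 48
Highest RPN is 490 → F.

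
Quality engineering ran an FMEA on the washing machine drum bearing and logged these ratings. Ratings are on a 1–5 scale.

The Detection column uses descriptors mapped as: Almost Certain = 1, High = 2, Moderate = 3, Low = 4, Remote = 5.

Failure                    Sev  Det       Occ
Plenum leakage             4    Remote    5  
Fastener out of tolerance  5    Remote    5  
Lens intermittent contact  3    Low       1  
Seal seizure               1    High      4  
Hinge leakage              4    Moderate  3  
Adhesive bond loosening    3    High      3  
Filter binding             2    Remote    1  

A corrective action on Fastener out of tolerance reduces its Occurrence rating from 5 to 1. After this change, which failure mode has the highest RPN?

Plenum leakage

RPN = Severity × Occurrence × Detection:
  Plenum leakage: 4 × 5 × 5 = 100
  Fastener out of tolerance: 5 × 5 × 5 = 125
  Lens intermittent contact: 3 × 1 × 4 = 12
  Seal seizure: 1 × 4 × 2 = 8
  Hinge leakage: 4 × 3 × 3 = 36
  Adhesive bond loosening: 3 × 3 × 2 = 18
  Filter binding: 2 × 1 × 5 = 10
After action: Fastener out of tolerance → 5 × 1 × 5 = 25.
Revised RPNs: Plenum leakage=100, Hinge leakage=36, Fastener out of tolerance=25, Adhesive bond loosening=18, Lens intermittent contact=12, Filter binding=10, Seal seizure=8.
Highest is now Plenum leakage (100).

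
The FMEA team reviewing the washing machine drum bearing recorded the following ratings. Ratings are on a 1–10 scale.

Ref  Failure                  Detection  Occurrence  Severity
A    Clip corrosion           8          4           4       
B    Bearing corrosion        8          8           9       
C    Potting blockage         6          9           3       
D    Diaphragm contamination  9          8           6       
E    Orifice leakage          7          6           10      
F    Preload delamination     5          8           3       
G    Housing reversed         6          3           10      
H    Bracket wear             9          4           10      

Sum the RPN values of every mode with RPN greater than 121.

RPN = Severity × Occurrence × Detection:
  A: 4 × 4 × 8 = 128
  B: 9 × 8 × 8 = 576
  C: 3 × 9 × 6 = 162
  D: 6 × 8 × 9 = 432
  E: 10 × 6 × 7 = 420
  F: 3 × 8 × 5 = 120
  G: 10 × 3 × 6 = 180
  H: 10 × 4 × 9 = 360
RPN > 121: A (128), B (576), C (162), D (432), E (420), G (180), H (360).
Sum: 128 + 576 + 162 + 432 + 420 + 180 + 360 = 2258.

2258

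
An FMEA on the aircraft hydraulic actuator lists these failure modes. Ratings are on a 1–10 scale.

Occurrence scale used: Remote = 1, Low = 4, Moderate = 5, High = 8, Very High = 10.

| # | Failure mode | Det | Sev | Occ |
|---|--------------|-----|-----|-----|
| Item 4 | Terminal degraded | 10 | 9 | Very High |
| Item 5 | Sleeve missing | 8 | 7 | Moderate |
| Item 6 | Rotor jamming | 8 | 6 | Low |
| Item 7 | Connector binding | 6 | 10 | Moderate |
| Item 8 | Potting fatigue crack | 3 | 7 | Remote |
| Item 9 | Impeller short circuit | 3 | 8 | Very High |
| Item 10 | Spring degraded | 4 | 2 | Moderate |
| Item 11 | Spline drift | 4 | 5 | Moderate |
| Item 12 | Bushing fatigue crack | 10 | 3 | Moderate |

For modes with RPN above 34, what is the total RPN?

RPN = Severity × Occurrence × Detection:
  Item 4: 9 × 10 × 10 = 900
  Item 5: 7 × 5 × 8 = 280
  Item 6: 6 × 4 × 8 = 192
  Item 7: 10 × 5 × 6 = 300
  Item 8: 7 × 1 × 3 = 21
  Item 9: 8 × 10 × 3 = 240
  Item 10: 2 × 5 × 4 = 40
  Item 11: 5 × 5 × 4 = 100
  Item 12: 3 × 5 × 10 = 150
RPN > 34: Item 4 (900), Item 5 (280), Item 6 (192), Item 7 (300), Item 9 (240), Item 10 (40), Item 11 (100), Item 12 (150).
Sum: 900 + 280 + 192 + 300 + 240 + 40 + 100 + 150 = 2202.

2202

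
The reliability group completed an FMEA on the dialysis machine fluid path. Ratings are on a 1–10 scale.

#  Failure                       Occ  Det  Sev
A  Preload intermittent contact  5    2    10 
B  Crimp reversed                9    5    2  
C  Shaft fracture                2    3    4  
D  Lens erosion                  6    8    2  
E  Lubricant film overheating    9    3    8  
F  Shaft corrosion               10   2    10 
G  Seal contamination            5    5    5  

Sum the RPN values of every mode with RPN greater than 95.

737

RPN = Severity × Occurrence × Detection:
  A: 10 × 5 × 2 = 100
  B: 2 × 9 × 5 = 90
  C: 4 × 2 × 3 = 24
  D: 2 × 6 × 8 = 96
  E: 8 × 9 × 3 = 216
  F: 10 × 10 × 2 = 200
  G: 5 × 5 × 5 = 125
RPN > 95: A (100), D (96), E (216), F (200), G (125).
Sum: 100 + 96 + 216 + 200 + 125 = 737.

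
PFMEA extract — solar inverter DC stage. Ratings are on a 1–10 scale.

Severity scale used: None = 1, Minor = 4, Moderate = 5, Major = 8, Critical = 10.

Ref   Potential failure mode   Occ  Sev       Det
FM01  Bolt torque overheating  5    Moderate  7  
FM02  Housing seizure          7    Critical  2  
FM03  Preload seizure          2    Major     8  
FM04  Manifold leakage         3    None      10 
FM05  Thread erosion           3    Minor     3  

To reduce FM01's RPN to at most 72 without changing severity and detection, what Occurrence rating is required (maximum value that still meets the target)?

2

FM01: S=5, O=5, D=7 → current RPN = 175.
Fixed product = 35. Need 35 × O ≤ 72, so O ≤ 72/35 = 2.06.
Maximum integer Occurrence rating = 2 (gives RPN 70; O=3 would give 105 > 72).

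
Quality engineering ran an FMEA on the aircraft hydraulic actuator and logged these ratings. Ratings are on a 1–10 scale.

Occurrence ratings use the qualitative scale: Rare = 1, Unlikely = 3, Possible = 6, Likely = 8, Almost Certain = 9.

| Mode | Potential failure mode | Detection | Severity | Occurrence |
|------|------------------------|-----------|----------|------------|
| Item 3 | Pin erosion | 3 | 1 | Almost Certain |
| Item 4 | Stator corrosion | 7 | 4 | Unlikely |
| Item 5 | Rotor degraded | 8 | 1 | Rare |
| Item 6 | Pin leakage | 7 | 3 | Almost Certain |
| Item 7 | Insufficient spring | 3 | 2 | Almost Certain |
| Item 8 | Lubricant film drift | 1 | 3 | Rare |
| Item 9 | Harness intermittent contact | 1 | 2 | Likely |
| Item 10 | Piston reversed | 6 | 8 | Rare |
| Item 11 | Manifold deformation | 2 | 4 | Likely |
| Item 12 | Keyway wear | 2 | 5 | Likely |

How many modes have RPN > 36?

RPN = Severity × Occurrence × Detection:
  Item 3: 1 × 9 × 3 = 27
  Item 4: 4 × 3 × 7 = 84
  Item 5: 1 × 1 × 8 = 8
  Item 6: 3 × 9 × 7 = 189
  Item 7: 2 × 9 × 3 = 54
  Item 8: 3 × 1 × 1 = 3
  Item 9: 2 × 8 × 1 = 16
  Item 10: 8 × 1 × 6 = 48
  Item 11: 4 × 8 × 2 = 64
  Item 12: 5 × 8 × 2 = 80
Modes with RPN > 36: Item 4 (84), Item 6 (189), Item 7 (54), Item 10 (48), Item 11 (64), Item 12 (80) → 6.

6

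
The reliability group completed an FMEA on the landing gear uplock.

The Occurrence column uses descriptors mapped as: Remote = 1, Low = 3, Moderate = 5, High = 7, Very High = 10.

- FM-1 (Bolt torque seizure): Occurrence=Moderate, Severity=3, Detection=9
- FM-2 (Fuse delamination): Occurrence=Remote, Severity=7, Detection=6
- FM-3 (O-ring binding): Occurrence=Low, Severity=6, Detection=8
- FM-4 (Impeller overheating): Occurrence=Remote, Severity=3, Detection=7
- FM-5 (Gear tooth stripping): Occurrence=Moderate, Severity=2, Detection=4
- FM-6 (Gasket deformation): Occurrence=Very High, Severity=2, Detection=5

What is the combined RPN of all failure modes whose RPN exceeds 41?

421

RPN = Severity × Occurrence × Detection:
  FM-1: 3 × 5 × 9 = 135
  FM-2: 7 × 1 × 6 = 42
  FM-3: 6 × 3 × 8 = 144
  FM-4: 3 × 1 × 7 = 21
  FM-5: 2 × 5 × 4 = 40
  FM-6: 2 × 10 × 5 = 100
RPN > 41: FM-1 (135), FM-2 (42), FM-3 (144), FM-6 (100).
Sum: 135 + 42 + 144 + 100 = 421.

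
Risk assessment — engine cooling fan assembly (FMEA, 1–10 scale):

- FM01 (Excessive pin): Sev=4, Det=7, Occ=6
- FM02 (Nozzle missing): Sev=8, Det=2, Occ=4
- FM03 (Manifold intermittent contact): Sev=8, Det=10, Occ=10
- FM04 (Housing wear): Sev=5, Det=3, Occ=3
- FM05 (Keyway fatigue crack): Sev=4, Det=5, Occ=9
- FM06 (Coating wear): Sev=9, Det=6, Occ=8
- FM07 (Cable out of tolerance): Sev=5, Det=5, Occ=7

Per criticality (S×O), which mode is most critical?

Criticality = Severity × Occurrence:
  FM01: 4 × 6 = 24
  FM02: 8 × 4 = 32
  FM03: 8 × 10 = 80
  FM04: 5 × 3 = 15
  FM05: 4 × 9 = 36
  FM06: 9 × 8 = 72
  FM07: 5 × 7 = 35
Highest criticality is 80 → FM03.

FM03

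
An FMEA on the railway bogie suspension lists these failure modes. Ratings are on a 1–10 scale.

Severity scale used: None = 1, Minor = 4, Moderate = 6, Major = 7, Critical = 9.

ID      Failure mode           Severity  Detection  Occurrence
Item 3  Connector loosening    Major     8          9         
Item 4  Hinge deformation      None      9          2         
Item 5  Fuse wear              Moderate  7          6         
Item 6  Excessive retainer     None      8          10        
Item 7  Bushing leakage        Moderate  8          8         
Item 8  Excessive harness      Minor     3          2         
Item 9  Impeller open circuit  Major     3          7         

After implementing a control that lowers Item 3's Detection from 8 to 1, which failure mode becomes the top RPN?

Item 7

RPN = Severity × Occurrence × Detection:
  Item 3: 7 × 9 × 8 = 504
  Item 4: 1 × 2 × 9 = 18
  Item 5: 6 × 6 × 7 = 252
  Item 6: 1 × 10 × 8 = 80
  Item 7: 6 × 8 × 8 = 384
  Item 8: 4 × 2 × 3 = 24
  Item 9: 7 × 7 × 3 = 147
After action: Item 3 → 7 × 9 × 1 = 63.
Revised RPNs: Item 7=384, Item 5=252, Item 9=147, Item 6=80, Item 3=63, Item 8=24, Item 4=18.
Highest is now Item 7 (384).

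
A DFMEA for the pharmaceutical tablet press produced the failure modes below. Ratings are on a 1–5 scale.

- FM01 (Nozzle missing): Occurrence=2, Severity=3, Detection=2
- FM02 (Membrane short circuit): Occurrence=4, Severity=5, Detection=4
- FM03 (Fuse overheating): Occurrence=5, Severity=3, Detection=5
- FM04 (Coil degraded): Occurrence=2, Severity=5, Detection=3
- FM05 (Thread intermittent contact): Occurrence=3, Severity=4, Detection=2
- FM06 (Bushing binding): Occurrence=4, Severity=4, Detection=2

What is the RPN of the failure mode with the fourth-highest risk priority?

30

RPN = Severity × Occurrence × Detection:
  FM01: 3 × 2 × 2 = 12
  FM02: 5 × 4 × 4 = 80
  FM03: 3 × 5 × 5 = 75
  FM04: 5 × 2 × 3 = 30
  FM05: 4 × 3 × 2 = 24
  FM06: 4 × 4 × 2 = 32
Sorted descending: 80, 75, 32, 30, 24, 12.
The fourth-highest RPN is 30 (FM04).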